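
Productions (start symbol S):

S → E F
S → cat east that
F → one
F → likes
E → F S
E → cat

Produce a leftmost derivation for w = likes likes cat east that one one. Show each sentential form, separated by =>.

S => E F => F S F => likes S F => likes E F F => likes F S F F => likes likes S F F => likes likes cat east that F F => likes likes cat east that one F => likes likes cat east that one one

S => E F   [S → E F]
E F => F S F   [E → F S]
F S F => likes S F   [F → likes]
likes S F => likes E F F   [S → E F]
likes E F F => likes F S F F   [E → F S]
likes F S F F => likes likes S F F   [F → likes]
likes likes S F F => likes likes cat east that F F   [S → cat east that]
likes likes cat east that F F => likes likes cat east that one F   [F → one]
likes likes cat east that one F => likes likes cat east that one one   [F → one]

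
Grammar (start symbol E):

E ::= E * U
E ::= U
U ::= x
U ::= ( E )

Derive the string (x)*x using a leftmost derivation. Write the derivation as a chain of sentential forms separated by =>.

E => E*U => U*U => (E)*U => (U)*U => (x)*U => (x)*x

E => E*U   [E ::= E * U]
E*U => U*U   [E ::= U]
U*U => (E)*U   [U ::= ( E )]
(E)*U => (U)*U   [E ::= U]
(U)*U => (x)*U   [U ::= x]
(x)*U => (x)*x   [U ::= x]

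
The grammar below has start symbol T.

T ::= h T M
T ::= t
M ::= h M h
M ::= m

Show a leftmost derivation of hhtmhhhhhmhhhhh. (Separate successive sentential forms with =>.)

T => hTM   [T ::= h T M]
hTM => hhTMM   [T ::= h T M]
hhTMM => hhtMM   [T ::= t]
hhtMM => hhtmM   [M ::= m]
hhtmM => hhtmhMh   [M ::= h M h]
hhtmhMh => hhtmhhMhh   [M ::= h M h]
hhtmhhMhh => hhtmhhhMhhh   [M ::= h M h]
hhtmhhhMhhh => hhtmhhhhMhhhh   [M ::= h M h]
hhtmhhhhMhhhh => hhtmhhhhhMhhhhh   [M ::= h M h]
hhtmhhhhhMhhhhh => hhtmhhhhhmhhhhh   [M ::= m]

T => hTM => hhTMM => hhtMM => hhtmM => hhtmhMh => hhtmhhMhh => hhtmhhhMhhh => hhtmhhhhMhhhh => hhtmhhhhhMhhhhh => hhtmhhhhhmhhhhh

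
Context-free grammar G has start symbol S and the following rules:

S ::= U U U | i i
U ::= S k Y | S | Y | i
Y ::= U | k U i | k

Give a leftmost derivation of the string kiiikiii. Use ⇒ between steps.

S ⇒ UUU   [S ::= U U U]
UUU ⇒ YUU   [U ::= Y]
YUU ⇒ kUiUU   [Y ::= k U i]
kUiUU ⇒ kSiUU   [U ::= S]
kSiUU ⇒ kiiiUU   [S ::= i i]
kiiiUU ⇒ kiiiYU   [U ::= Y]
kiiiYU ⇒ kiiikUiU   [Y ::= k U i]
kiiikUiU ⇒ kiiikiiU   [U ::= i]
kiiikiiU ⇒ kiiikiii   [U ::= i]

S⇒UUU⇒YUU⇒kUiUU⇒kSiUU⇒kiiiUU⇒kiiiYU⇒kiiikUiU⇒kiiikiiU⇒kiiikiii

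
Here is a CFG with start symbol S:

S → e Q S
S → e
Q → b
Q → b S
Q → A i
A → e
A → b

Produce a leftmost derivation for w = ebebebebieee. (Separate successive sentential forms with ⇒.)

S ⇒ eQS ⇒ ebSS ⇒ ebeQSS ⇒ ebebSSS ⇒ ebebeQSSS ⇒ ebebebSSS ⇒ ebebebeQSSS ⇒ ebebebeAiSSS ⇒ ebebebebiSSS ⇒ ebebebebieSS ⇒ ebebebebieeS ⇒ ebebebebieee

S ⇒ eQS   [S → e Q S]
eQS ⇒ ebSS   [Q → b S]
ebSS ⇒ ebeQSS   [S → e Q S]
ebeQSS ⇒ ebebSSS   [Q → b S]
ebebSSS ⇒ ebebeQSSS   [S → e Q S]
ebebeQSSS ⇒ ebebebSSS   [Q → b]
ebebebSSS ⇒ ebebebeQSSS   [S → e Q S]
ebebebeQSSS ⇒ ebebebeAiSSS   [Q → A i]
ebebebeAiSSS ⇒ ebebebebiSSS   [A → b]
ebebebebiSSS ⇒ ebebebebieSS   [S → e]
ebebebebieSS ⇒ ebebebebieeS   [S → e]
ebebebebieeS ⇒ ebebebebieee   [S → e]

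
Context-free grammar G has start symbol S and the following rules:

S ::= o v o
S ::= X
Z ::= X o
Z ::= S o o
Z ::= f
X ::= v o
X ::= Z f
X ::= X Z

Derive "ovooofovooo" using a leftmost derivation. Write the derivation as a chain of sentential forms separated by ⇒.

S ⇒ X ⇒ XZ ⇒ ZfZ ⇒ SoofZ ⇒ ovooofZ ⇒ ovooofSoo ⇒ ovooofovooo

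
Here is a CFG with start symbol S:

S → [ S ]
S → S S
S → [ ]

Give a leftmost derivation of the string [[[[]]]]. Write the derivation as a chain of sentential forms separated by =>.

S => [S]   [S → [ S ]]
[S] => [[S]]   [S → [ S ]]
[[S]] => [[[S]]]   [S → [ S ]]
[[[S]]] => [[[[]]]]   [S → [ ]]

S=>[S]=>[[S]]=>[[[S]]]=>[[[[]]]]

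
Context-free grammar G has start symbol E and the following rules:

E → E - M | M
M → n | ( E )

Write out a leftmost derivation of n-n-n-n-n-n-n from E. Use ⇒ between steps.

E ⇒ E-M ⇒ E-M-M ⇒ E-M-M-M ⇒ E-M-M-M-M ⇒ E-M-M-M-M-M ⇒ E-M-M-M-M-M-M ⇒ M-M-M-M-M-M-M ⇒ n-M-M-M-M-M-M ⇒ n-n-M-M-M-M-M ⇒ n-n-n-M-M-M-M ⇒ n-n-n-n-M-M-M ⇒ n-n-n-n-n-M-M ⇒ n-n-n-n-n-n-M ⇒ n-n-n-n-n-n-n

E ⇒ E-M   [E → E - M]
E-M ⇒ E-M-M   [E → E - M]
E-M-M ⇒ E-M-M-M   [E → E - M]
E-M-M-M ⇒ E-M-M-M-M   [E → E - M]
E-M-M-M-M ⇒ E-M-M-M-M-M   [E → E - M]
E-M-M-M-M-M ⇒ E-M-M-M-M-M-M   [E → E - M]
E-M-M-M-M-M-M ⇒ M-M-M-M-M-M-M   [E → M]
M-M-M-M-M-M-M ⇒ n-M-M-M-M-M-M   [M → n]
n-M-M-M-M-M-M ⇒ n-n-M-M-M-M-M   [M → n]
n-n-M-M-M-M-M ⇒ n-n-n-M-M-M-M   [M → n]
n-n-n-M-M-M-M ⇒ n-n-n-n-M-M-M   [M → n]
n-n-n-n-M-M-M ⇒ n-n-n-n-n-M-M   [M → n]
n-n-n-n-n-M-M ⇒ n-n-n-n-n-n-M   [M → n]
n-n-n-n-n-n-M ⇒ n-n-n-n-n-n-n   [M → n]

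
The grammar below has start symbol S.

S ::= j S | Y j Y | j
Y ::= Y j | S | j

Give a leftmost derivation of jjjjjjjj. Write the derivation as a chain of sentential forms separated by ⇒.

S ⇒ YjY   [S ::= Y j Y]
YjY ⇒ SjY   [Y ::= S]
SjY ⇒ YjYjY   [S ::= Y j Y]
YjYjY ⇒ YjjYjY   [Y ::= Y j]
YjjYjY ⇒ jjjYjY   [Y ::= j]
jjjYjY ⇒ jjjYjjY   [Y ::= Y j]
jjjYjjY ⇒ jjjYjjjY   [Y ::= Y j]
jjjYjjjY ⇒ jjjjjjjY   [Y ::= j]
jjjjjjjY ⇒ jjjjjjjj   [Y ::= j]

S ⇒ YjY ⇒ SjY ⇒ YjYjY ⇒ YjjYjY ⇒ jjjYjY ⇒ jjjYjjY ⇒ jjjYjjjY ⇒ jjjjjjjY ⇒ jjjjjjjj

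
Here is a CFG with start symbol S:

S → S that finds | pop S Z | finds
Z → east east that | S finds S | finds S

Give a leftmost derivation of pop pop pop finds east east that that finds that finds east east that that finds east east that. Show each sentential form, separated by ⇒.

S ⇒ pop S Z   [S → pop S Z]
pop S Z ⇒ pop S that finds Z   [S → S that finds]
pop S that finds Z ⇒ pop pop S Z that finds Z   [S → pop S Z]
pop pop S Z that finds Z ⇒ pop pop S that finds Z that finds Z   [S → S that finds]
pop pop S that finds Z that finds Z ⇒ pop pop S that finds that finds Z that finds Z   [S → S that finds]
pop pop S that finds that finds Z that finds Z ⇒ pop pop pop S Z that finds that finds Z that finds Z   [S → pop S Z]
pop pop pop S Z that finds that finds Z that finds Z ⇒ pop pop pop finds Z that finds that finds Z that finds Z   [S → finds]
pop pop pop finds Z that finds that finds Z that finds Z ⇒ pop pop pop finds east east that that finds that finds Z that finds Z   [Z → east east that]
pop pop pop finds east east that that finds that finds Z that finds Z ⇒ pop pop pop finds east east that that finds that finds east east that that finds Z   [Z → east east that]
pop pop pop finds east east that that finds that finds east east that that finds Z ⇒ pop pop pop finds east east that that finds that finds east east that that finds east east that   [Z → east east that]

S ⇒ pop S Z ⇒ pop S that finds Z ⇒ pop pop S Z that finds Z ⇒ pop pop S that finds Z that finds Z ⇒ pop pop S that finds that finds Z that finds Z ⇒ pop pop pop S Z that finds that finds Z that finds Z ⇒ pop pop pop finds Z that finds that finds Z that finds Z ⇒ pop pop pop finds east east that that finds that finds Z that finds Z ⇒ pop pop pop finds east east that that finds that finds east east that that finds Z ⇒ pop pop pop finds east east that that finds that finds east east that that finds east east that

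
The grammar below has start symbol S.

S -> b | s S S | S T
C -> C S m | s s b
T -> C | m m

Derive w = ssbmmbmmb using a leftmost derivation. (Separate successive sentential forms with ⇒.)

S ⇒ sSS   [S -> s S S]
sSS ⇒ sSTS   [S -> S T]
sSTS ⇒ ssSSTS   [S -> s S S]
ssSSTS ⇒ ssSTSTS   [S -> S T]
ssSTSTS ⇒ ssbTSTS   [S -> b]
ssbTSTS ⇒ ssbmmSTS   [T -> m m]
ssbmmSTS ⇒ ssbmmbTS   [S -> b]
ssbmmbTS ⇒ ssbmmbmmS   [T -> m m]
ssbmmbmmS ⇒ ssbmmbmmb   [S -> b]

S ⇒ sSS ⇒ sSTS ⇒ ssSSTS ⇒ ssSTSTS ⇒ ssbTSTS ⇒ ssbmmSTS ⇒ ssbmmbTS ⇒ ssbmmbmmS ⇒ ssbmmbmmb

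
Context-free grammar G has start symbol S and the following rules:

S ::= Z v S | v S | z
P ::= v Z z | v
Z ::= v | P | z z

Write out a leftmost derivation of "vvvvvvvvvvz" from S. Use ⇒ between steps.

S ⇒ ZvS   [S ::= Z v S]
ZvS ⇒ PvS   [Z ::= P]
PvS ⇒ vvS   [P ::= v]
vvS ⇒ vvvS   [S ::= v S]
vvvS ⇒ vvvZvS   [S ::= Z v S]
vvvZvS ⇒ vvvvvS   [Z ::= v]
vvvvvS ⇒ vvvvvvS   [S ::= v S]
vvvvvvS ⇒ vvvvvvvS   [S ::= v S]
vvvvvvvS ⇒ vvvvvvvvS   [S ::= v S]
vvvvvvvvS ⇒ vvvvvvvvvS   [S ::= v S]
vvvvvvvvvS ⇒ vvvvvvvvvvS   [S ::= v S]
vvvvvvvvvvS ⇒ vvvvvvvvvvz   [S ::= z]

S ⇒ ZvS ⇒ PvS ⇒ vvS ⇒ vvvS ⇒ vvvZvS ⇒ vvvvvS ⇒ vvvvvvS ⇒ vvvvvvvS ⇒ vvvvvvvvS ⇒ vvvvvvvvvS ⇒ vvvvvvvvvvS ⇒ vvvvvvvvvvz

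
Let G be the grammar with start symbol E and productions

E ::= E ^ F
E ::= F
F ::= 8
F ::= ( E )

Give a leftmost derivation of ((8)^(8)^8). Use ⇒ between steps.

E ⇒ F   [E ::= F]
F ⇒ (E)   [F ::= ( E )]
(E) ⇒ (E^F)   [E ::= E ^ F]
(E^F) ⇒ (E^F^F)   [E ::= E ^ F]
(E^F^F) ⇒ (F^F^F)   [E ::= F]
(F^F^F) ⇒ ((E)^F^F)   [F ::= ( E )]
((E)^F^F) ⇒ ((F)^F^F)   [E ::= F]
((F)^F^F) ⇒ ((8)^F^F)   [F ::= 8]
((8)^F^F) ⇒ ((8)^(E)^F)   [F ::= ( E )]
((8)^(E)^F) ⇒ ((8)^(F)^F)   [E ::= F]
((8)^(F)^F) ⇒ ((8)^(8)^F)   [F ::= 8]
((8)^(8)^F) ⇒ ((8)^(8)^8)   [F ::= 8]

E ⇒ F ⇒ (E) ⇒ (E^F) ⇒ (E^F^F) ⇒ (F^F^F) ⇒ ((E)^F^F) ⇒ ((F)^F^F) ⇒ ((8)^F^F) ⇒ ((8)^(E)^F) ⇒ ((8)^(F)^F) ⇒ ((8)^(8)^F) ⇒ ((8)^(8)^8)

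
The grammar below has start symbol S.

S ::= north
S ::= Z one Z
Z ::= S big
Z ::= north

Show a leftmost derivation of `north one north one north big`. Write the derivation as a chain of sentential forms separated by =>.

S => Z one Z => north one Z => north one S big => north one Z one Z big => north one north one Z big => north one north one north big

S => Z one Z   [S ::= Z one Z]
Z one Z => north one Z   [Z ::= north]
north one Z => north one S big   [Z ::= S big]
north one S big => north one Z one Z big   [S ::= Z one Z]
north one Z one Z big => north one north one Z big   [Z ::= north]
north one north one Z big => north one north one north big   [Z ::= north]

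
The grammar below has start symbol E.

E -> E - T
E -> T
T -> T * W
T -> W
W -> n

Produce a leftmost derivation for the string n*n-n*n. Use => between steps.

E => E-T   [E -> E - T]
E-T => T-T   [E -> T]
T-T => T*W-T   [T -> T * W]
T*W-T => W*W-T   [T -> W]
W*W-T => n*W-T   [W -> n]
n*W-T => n*n-T   [W -> n]
n*n-T => n*n-T*W   [T -> T * W]
n*n-T*W => n*n-W*W   [T -> W]
n*n-W*W => n*n-n*W   [W -> n]
n*n-n*W => n*n-n*n   [W -> n]

E=>E-T=>T-T=>T*W-T=>W*W-T=>n*W-T=>n*n-T=>n*n-T*W=>n*n-W*W=>n*n-n*W=>n*n-n*n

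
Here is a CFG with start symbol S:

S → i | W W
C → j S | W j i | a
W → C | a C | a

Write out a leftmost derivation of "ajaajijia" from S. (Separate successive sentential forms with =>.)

S => WW   [S → W W]
WW => aCW   [W → a C]
aCW => ajSW   [C → j S]
ajSW => ajWWW   [S → W W]
ajWWW => ajCWW   [W → C]
ajCWW => ajWjiWW   [C → W j i]
ajWjiWW => ajaCjiWW   [W → a C]
ajaCjiWW => ajaajiWW   [C → a]
ajaajiWW => ajaajiCW   [W → C]
ajaajiCW => ajaajijSW   [C → j S]
ajaajijSW => ajaajijiW   [S → i]
ajaajijiW => ajaajijiC   [W → C]
ajaajijiC => ajaajijia   [C → a]

S=>WW=>aCW=>ajSW=>ajWWW=>ajCWW=>ajWjiWW=>ajaCjiWW=>ajaajiWW=>ajaajiCW=>ajaajijSW=>ajaajijiW=>ajaajijiC=>ajaajijia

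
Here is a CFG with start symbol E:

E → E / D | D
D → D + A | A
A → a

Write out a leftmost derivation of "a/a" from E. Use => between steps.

E => E/D => D/D => A/D => a/D => a/A => a/a

E => E/D   [E → E / D]
E/D => D/D   [E → D]
D/D => A/D   [D → A]
A/D => a/D   [A → a]
a/D => a/A   [D → A]
a/A => a/a   [A → a]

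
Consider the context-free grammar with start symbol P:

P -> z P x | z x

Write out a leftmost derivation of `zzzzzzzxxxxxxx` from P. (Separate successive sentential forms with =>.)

P => zPx   [P -> z P x]
zPx => zzPxx   [P -> z P x]
zzPxx => zzzPxxx   [P -> z P x]
zzzPxxx => zzzzPxxxx   [P -> z P x]
zzzzPxxxx => zzzzzPxxxxx   [P -> z P x]
zzzzzPxxxxx => zzzzzzPxxxxxx   [P -> z P x]
zzzzzzPxxxxxx => zzzzzzzxxxxxxx   [P -> z x]

P => zPx => zzPxx => zzzPxxx => zzzzPxxxx => zzzzzPxxxxx => zzzzzzPxxxxxx => zzzzzzzxxxxxxx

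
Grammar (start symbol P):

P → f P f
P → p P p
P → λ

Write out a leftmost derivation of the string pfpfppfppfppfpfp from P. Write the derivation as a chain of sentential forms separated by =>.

P => pPp => pfPfp => pfpPpfp => pfpfPfpfp => pfpfpPpfpfp => pfpfppPppfpfp => pfpfppfPfppfpfp => pfpfppfpPpfppfpfp => pfpfppfppfppfpfp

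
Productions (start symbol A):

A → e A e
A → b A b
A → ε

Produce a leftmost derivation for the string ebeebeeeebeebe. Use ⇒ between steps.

A ⇒ eAe   [A → e A e]
eAe ⇒ ebAbe   [A → b A b]
ebAbe ⇒ ebeAebe   [A → e A e]
ebeAebe ⇒ ebeeAeebe   [A → e A e]
ebeeAeebe ⇒ ebeebAbeebe   [A → b A b]
ebeebAbeebe ⇒ ebeebeAebeebe   [A → e A e]
ebeebeAebeebe ⇒ ebeebeeAeebeebe   [A → e A e]
ebeebeeAeebeebe ⇒ ebeebeeeebeebe   [A → ε]

A⇒eAe⇒ebAbe⇒ebeAebe⇒ebeeAeebe⇒ebeebAbeebe⇒ebeebeAebeebe⇒ebeebeeAeebeebe⇒ebeebeeeebeebe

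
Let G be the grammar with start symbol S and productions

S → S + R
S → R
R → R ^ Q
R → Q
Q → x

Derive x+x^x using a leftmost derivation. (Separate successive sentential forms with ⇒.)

S⇒S+R⇒R+R⇒Q+R⇒x+R⇒x+R^Q⇒x+Q^Q⇒x+x^Q⇒x+x^x

S ⇒ S+R   [S → S + R]
S+R ⇒ R+R   [S → R]
R+R ⇒ Q+R   [R → Q]
Q+R ⇒ x+R   [Q → x]
x+R ⇒ x+R^Q   [R → R ^ Q]
x+R^Q ⇒ x+Q^Q   [R → Q]
x+Q^Q ⇒ x+x^Q   [Q → x]
x+x^Q ⇒ x+x^x   [Q → x]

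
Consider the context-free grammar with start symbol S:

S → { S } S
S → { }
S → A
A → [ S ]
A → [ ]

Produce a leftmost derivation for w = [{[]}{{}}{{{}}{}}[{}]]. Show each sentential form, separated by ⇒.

S⇒A⇒[S]⇒[{S}S]⇒[{A}S]⇒[{[]}S]⇒[{[]}{S}S]⇒[{[]}{{}}S]⇒[{[]}{{}}{S}S]⇒[{[]}{{}}{{S}S}S]⇒[{[]}{{}}{{{}}S}S]⇒[{[]}{{}}{{{}}{}}S]⇒[{[]}{{}}{{{}}{}}A]⇒[{[]}{{}}{{{}}{}}[S]]⇒[{[]}{{}}{{{}}{}}[{}]]

S ⇒ A   [S → A]
A ⇒ [S]   [A → [ S ]]
[S] ⇒ [{S}S]   [S → { S } S]
[{S}S] ⇒ [{A}S]   [S → A]
[{A}S] ⇒ [{[]}S]   [A → [ ]]
[{[]}S] ⇒ [{[]}{S}S]   [S → { S } S]
[{[]}{S}S] ⇒ [{[]}{{}}S]   [S → { }]
[{[]}{{}}S] ⇒ [{[]}{{}}{S}S]   [S → { S } S]
[{[]}{{}}{S}S] ⇒ [{[]}{{}}{{S}S}S]   [S → { S } S]
[{[]}{{}}{{S}S}S] ⇒ [{[]}{{}}{{{}}S}S]   [S → { }]
[{[]}{{}}{{{}}S}S] ⇒ [{[]}{{}}{{{}}{}}S]   [S → { }]
[{[]}{{}}{{{}}{}}S] ⇒ [{[]}{{}}{{{}}{}}A]   [S → A]
[{[]}{{}}{{{}}{}}A] ⇒ [{[]}{{}}{{{}}{}}[S]]   [A → [ S ]]
[{[]}{{}}{{{}}{}}[S]] ⇒ [{[]}{{}}{{{}}{}}[{}]]   [S → { }]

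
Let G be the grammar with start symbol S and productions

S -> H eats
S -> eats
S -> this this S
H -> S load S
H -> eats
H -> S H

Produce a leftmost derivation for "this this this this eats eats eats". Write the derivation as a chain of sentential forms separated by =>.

S => this this S   [S -> this this S]
this this S => this this H eats   [S -> H eats]
this this H eats => this this S H eats   [H -> S H]
this this S H eats => this this this this S H eats   [S -> this this S]
this this this this S H eats => this this this this eats H eats   [S -> eats]
this this this this eats H eats => this this this this eats eats eats   [H -> eats]

S => this this S => this this H eats => this this S H eats => this this this this S H eats => this this this this eats H eats => this this this this eats eats eats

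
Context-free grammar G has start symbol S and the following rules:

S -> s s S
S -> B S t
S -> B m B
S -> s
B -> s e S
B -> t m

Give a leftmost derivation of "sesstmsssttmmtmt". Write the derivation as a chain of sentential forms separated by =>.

S => BSt => seSSt => sessSSt => sessBStSt => sesstmStSt => sesstmssStSt => sesstmssstSt => sesstmssstBmBt => sesstmsssttmmBt => sesstmsssttmmtmt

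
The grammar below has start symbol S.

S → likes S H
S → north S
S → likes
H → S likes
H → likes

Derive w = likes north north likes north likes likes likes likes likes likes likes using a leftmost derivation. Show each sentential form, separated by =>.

S => likes S H => likes north S H => likes north north S H => likes north north likes S H H => likes north north likes north S H H => likes north north likes north likes S H H H => likes north north likes north likes likes S H H H H => likes north north likes north likes likes likes H H H H => likes north north likes north likes likes likes likes H H H => likes north north likes north likes likes likes likes likes H H => likes north north likes north likes likes likes likes likes likes H => likes north north likes north likes likes likes likes likes likes likes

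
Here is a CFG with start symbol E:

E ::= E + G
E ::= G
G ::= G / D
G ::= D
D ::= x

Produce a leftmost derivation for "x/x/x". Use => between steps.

E => G   [E ::= G]
G => G/D   [G ::= G / D]
G/D => G/D/D   [G ::= G / D]
G/D/D => D/D/D   [G ::= D]
D/D/D => x/D/D   [D ::= x]
x/D/D => x/x/D   [D ::= x]
x/x/D => x/x/x   [D ::= x]

E=>G=>G/D=>G/D/D=>D/D/D=>x/D/D=>x/x/D=>x/x/x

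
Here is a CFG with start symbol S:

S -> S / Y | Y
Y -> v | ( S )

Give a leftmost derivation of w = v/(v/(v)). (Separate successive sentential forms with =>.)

S=>S/Y=>Y/Y=>v/Y=>v/(S)=>v/(S/Y)=>v/(Y/Y)=>v/(v/Y)=>v/(v/(S))=>v/(v/(Y))=>v/(v/(v))

S => S/Y   [S -> S / Y]
S/Y => Y/Y   [S -> Y]
Y/Y => v/Y   [Y -> v]
v/Y => v/(S)   [Y -> ( S )]
v/(S) => v/(S/Y)   [S -> S / Y]
v/(S/Y) => v/(Y/Y)   [S -> Y]
v/(Y/Y) => v/(v/Y)   [Y -> v]
v/(v/Y) => v/(v/(S))   [Y -> ( S )]
v/(v/(S)) => v/(v/(Y))   [S -> Y]
v/(v/(Y)) => v/(v/(v))   [Y -> v]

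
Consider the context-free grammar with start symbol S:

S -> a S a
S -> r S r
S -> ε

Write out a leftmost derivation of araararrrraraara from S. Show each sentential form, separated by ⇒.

S ⇒ aSa ⇒ arSra ⇒ araSara ⇒ araaSaara ⇒ araarSraara ⇒ araaraSaraara ⇒ araararSraraara ⇒ araararrSrraraara ⇒ araararrrraraara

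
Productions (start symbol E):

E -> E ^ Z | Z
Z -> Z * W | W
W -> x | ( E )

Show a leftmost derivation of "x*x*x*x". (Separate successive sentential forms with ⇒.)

E ⇒ Z   [E -> Z]
Z ⇒ Z*W   [Z -> Z * W]
Z*W ⇒ Z*W*W   [Z -> Z * W]
Z*W*W ⇒ Z*W*W*W   [Z -> Z * W]
Z*W*W*W ⇒ W*W*W*W   [Z -> W]
W*W*W*W ⇒ x*W*W*W   [W -> x]
x*W*W*W ⇒ x*x*W*W   [W -> x]
x*x*W*W ⇒ x*x*x*W   [W -> x]
x*x*x*W ⇒ x*x*x*x   [W -> x]

E ⇒ Z ⇒ Z*W ⇒ Z*W*W ⇒ Z*W*W*W ⇒ W*W*W*W ⇒ x*W*W*W ⇒ x*x*W*W ⇒ x*x*x*W ⇒ x*x*x*x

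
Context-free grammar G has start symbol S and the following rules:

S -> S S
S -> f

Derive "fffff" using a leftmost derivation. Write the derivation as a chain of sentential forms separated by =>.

S => SS   [S -> S S]
SS => SSS   [S -> S S]
SSS => SSSS   [S -> S S]
SSSS => SSSSS   [S -> S S]
SSSSS => fSSSS   [S -> f]
fSSSS => ffSSS   [S -> f]
ffSSS => fffSS   [S -> f]
fffSS => ffffS   [S -> f]
ffffS => fffff   [S -> f]

S=>SS=>SSS=>SSSS=>SSSSS=>fSSSS=>ffSSS=>fffSS=>ffffS=>fffff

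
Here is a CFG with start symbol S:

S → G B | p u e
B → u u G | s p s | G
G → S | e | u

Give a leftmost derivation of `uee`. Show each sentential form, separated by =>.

S => GB => SB => GBB => uBB => uGB => ueB => ueG => uee

S => GB   [S → G B]
GB => SB   [G → S]
SB => GBB   [S → G B]
GBB => uBB   [G → u]
uBB => uGB   [B → G]
uGB => ueB   [G → e]
ueB => ueG   [B → G]
ueG => uee   [G → e]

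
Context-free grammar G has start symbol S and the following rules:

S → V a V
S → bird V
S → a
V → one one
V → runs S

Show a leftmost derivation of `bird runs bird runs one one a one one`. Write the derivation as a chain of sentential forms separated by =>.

S => bird V => bird runs S => bird runs bird V => bird runs bird runs S => bird runs bird runs V a V => bird runs bird runs one one a V => bird runs bird runs one one a one one

S => bird V   [S → bird V]
bird V => bird runs S   [V → runs S]
bird runs S => bird runs bird V   [S → bird V]
bird runs bird V => bird runs bird runs S   [V → runs S]
bird runs bird runs S => bird runs bird runs V a V   [S → V a V]
bird runs bird runs V a V => bird runs bird runs one one a V   [V → one one]
bird runs bird runs one one a V => bird runs bird runs one one a one one   [V → one one]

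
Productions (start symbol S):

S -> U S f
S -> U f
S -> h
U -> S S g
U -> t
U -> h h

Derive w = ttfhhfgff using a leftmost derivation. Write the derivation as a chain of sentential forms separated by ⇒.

S⇒USf⇒tSf⇒tUff⇒tSSgff⇒tUfSgff⇒ttfSgff⇒ttfUfgff⇒ttfhhfgff

S ⇒ USf   [S -> U S f]
USf ⇒ tSf   [U -> t]
tSf ⇒ tUff   [S -> U f]
tUff ⇒ tSSgff   [U -> S S g]
tSSgff ⇒ tUfSgff   [S -> U f]
tUfSgff ⇒ ttfSgff   [U -> t]
ttfSgff ⇒ ttfUfgff   [S -> U f]
ttfUfgff ⇒ ttfhhfgff   [U -> h h]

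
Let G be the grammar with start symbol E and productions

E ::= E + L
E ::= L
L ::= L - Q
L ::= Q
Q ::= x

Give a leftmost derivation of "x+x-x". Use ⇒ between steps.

E ⇒ E+L ⇒ L+L ⇒ Q+L ⇒ x+L ⇒ x+L-Q ⇒ x+Q-Q ⇒ x+x-Q ⇒ x+x-x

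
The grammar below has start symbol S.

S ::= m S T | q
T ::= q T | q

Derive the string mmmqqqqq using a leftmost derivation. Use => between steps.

S => mST => mmSTT => mmmSTTT => mmmqTTT => mmmqqTT => mmmqqqT => mmmqqqqT => mmmqqqqq

S => mST   [S ::= m S T]
mST => mmSTT   [S ::= m S T]
mmSTT => mmmSTTT   [S ::= m S T]
mmmSTTT => mmmqTTT   [S ::= q]
mmmqTTT => mmmqqTT   [T ::= q]
mmmqqTT => mmmqqqT   [T ::= q]
mmmqqqT => mmmqqqqT   [T ::= q T]
mmmqqqqT => mmmqqqqq   [T ::= q]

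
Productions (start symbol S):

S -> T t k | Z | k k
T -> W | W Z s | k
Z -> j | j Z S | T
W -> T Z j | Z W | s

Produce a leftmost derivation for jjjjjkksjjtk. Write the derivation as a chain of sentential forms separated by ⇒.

S ⇒ Z ⇒ jZS ⇒ jjS ⇒ jjZ ⇒ jjjZS ⇒ jjjjZSS ⇒ jjjjjSS ⇒ jjjjjkkS ⇒ jjjjjkkTtk ⇒ jjjjjkkWtk ⇒ jjjjjkkTZjtk ⇒ jjjjjkkWZjtk ⇒ jjjjjkksZjtk ⇒ jjjjjkksjjtk

S ⇒ Z   [S -> Z]
Z ⇒ jZS   [Z -> j Z S]
jZS ⇒ jjS   [Z -> j]
jjS ⇒ jjZ   [S -> Z]
jjZ ⇒ jjjZS   [Z -> j Z S]
jjjZS ⇒ jjjjZSS   [Z -> j Z S]
jjjjZSS ⇒ jjjjjSS   [Z -> j]
jjjjjSS ⇒ jjjjjkkS   [S -> k k]
jjjjjkkS ⇒ jjjjjkkTtk   [S -> T t k]
jjjjjkkTtk ⇒ jjjjjkkWtk   [T -> W]
jjjjjkkWtk ⇒ jjjjjkkTZjtk   [W -> T Z j]
jjjjjkkTZjtk ⇒ jjjjjkkWZjtk   [T -> W]
jjjjjkkWZjtk ⇒ jjjjjkksZjtk   [W -> s]
jjjjjkksZjtk ⇒ jjjjjkksjjtk   [Z -> j]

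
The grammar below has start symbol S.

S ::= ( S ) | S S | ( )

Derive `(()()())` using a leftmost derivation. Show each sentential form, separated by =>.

S => (S) => (SS) => (SSS) => (()SS) => (()()S) => (()()())

S => (S)   [S ::= ( S )]
(S) => (SS)   [S ::= S S]
(SS) => (SSS)   [S ::= S S]
(SSS) => (()SS)   [S ::= ( )]
(()SS) => (()()S)   [S ::= ( )]
(()()S) => (()()())   [S ::= ( )]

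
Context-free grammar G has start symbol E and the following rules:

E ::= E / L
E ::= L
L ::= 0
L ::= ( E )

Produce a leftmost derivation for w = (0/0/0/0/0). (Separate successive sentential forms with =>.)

E => L   [E ::= L]
L => (E)   [L ::= ( E )]
(E) => (E/L)   [E ::= E / L]
(E/L) => (E/L/L)   [E ::= E / L]
(E/L/L) => (E/L/L/L)   [E ::= E / L]
(E/L/L/L) => (E/L/L/L/L)   [E ::= E / L]
(E/L/L/L/L) => (L/L/L/L/L)   [E ::= L]
(L/L/L/L/L) => (0/L/L/L/L)   [L ::= 0]
(0/L/L/L/L) => (0/0/L/L/L)   [L ::= 0]
(0/0/L/L/L) => (0/0/0/L/L)   [L ::= 0]
(0/0/0/L/L) => (0/0/0/0/L)   [L ::= 0]
(0/0/0/0/L) => (0/0/0/0/0)   [L ::= 0]

E => L => (E) => (E/L) => (E/L/L) => (E/L/L/L) => (E/L/L/L/L) => (L/L/L/L/L) => (0/L/L/L/L) => (0/0/L/L/L) => (0/0/0/L/L) => (0/0/0/0/L) => (0/0/0/0/0)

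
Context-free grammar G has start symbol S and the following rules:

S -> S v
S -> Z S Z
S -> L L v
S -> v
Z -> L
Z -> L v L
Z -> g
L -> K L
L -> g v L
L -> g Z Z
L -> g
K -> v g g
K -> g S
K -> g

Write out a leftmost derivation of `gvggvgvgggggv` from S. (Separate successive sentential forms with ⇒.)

S ⇒ LLv ⇒ gvLLv ⇒ gvKLLv ⇒ gvgLLv ⇒ gvggvLLv ⇒ gvggvgvLLv ⇒ gvggvgvKLLv ⇒ gvggvgvgLLv ⇒ gvggvgvggZZLv ⇒ gvggvgvgggZLv ⇒ gvggvgvgggLLv ⇒ gvggvgvggggLv ⇒ gvggvgvgggggv

S ⇒ LLv   [S -> L L v]
LLv ⇒ gvLLv   [L -> g v L]
gvLLv ⇒ gvKLLv   [L -> K L]
gvKLLv ⇒ gvgLLv   [K -> g]
gvgLLv ⇒ gvggvLLv   [L -> g v L]
gvggvLLv ⇒ gvggvgvLLv   [L -> g v L]
gvggvgvLLv ⇒ gvggvgvKLLv   [L -> K L]
gvggvgvKLLv ⇒ gvggvgvgLLv   [K -> g]
gvggvgvgLLv ⇒ gvggvgvggZZLv   [L -> g Z Z]
gvggvgvggZZLv ⇒ gvggvgvgggZLv   [Z -> g]
gvggvgvgggZLv ⇒ gvggvgvgggLLv   [Z -> L]
gvggvgvgggLLv ⇒ gvggvgvggggLv   [L -> g]
gvggvgvggggLv ⇒ gvggvgvgggggv   [L -> g]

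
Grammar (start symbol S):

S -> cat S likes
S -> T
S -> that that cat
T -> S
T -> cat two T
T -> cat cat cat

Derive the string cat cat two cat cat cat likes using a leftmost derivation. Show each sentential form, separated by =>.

S => cat S likes => cat T likes => cat cat two T likes => cat cat two cat cat cat likes

S => cat S likes   [S -> cat S likes]
cat S likes => cat T likes   [S -> T]
cat T likes => cat cat two T likes   [T -> cat two T]
cat cat two T likes => cat cat two cat cat cat likes   [T -> cat cat cat]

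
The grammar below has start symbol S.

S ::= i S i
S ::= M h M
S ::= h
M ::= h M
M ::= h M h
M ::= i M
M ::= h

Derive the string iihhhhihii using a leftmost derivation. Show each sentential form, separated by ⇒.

S ⇒ iSi ⇒ iiSii ⇒ iiMhMii ⇒ iihMhhMii ⇒ iihhhhMii ⇒ iihhhhiMii ⇒ iihhhhihii

S ⇒ iSi   [S ::= i S i]
iSi ⇒ iiSii   [S ::= i S i]
iiSii ⇒ iiMhMii   [S ::= M h M]
iiMhMii ⇒ iihMhhMii   [M ::= h M h]
iihMhhMii ⇒ iihhhhMii   [M ::= h]
iihhhhMii ⇒ iihhhhiMii   [M ::= i M]
iihhhhiMii ⇒ iihhhhihii   [M ::= h]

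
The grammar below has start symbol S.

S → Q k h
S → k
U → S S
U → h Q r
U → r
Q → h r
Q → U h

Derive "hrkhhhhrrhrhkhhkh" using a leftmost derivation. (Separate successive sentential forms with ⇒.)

S ⇒ Qkh ⇒ Uhkh ⇒ SShkh ⇒ QkhShkh ⇒ hrkhShkh ⇒ hrkhQkhhkh ⇒ hrkhUhkhhkh ⇒ hrkhhQrhkhhkh ⇒ hrkhhUhrhkhhkh ⇒ hrkhhhQrhrhkhhkh ⇒ hrkhhhhrrhrhkhhkh

S ⇒ Qkh   [S → Q k h]
Qkh ⇒ Uhkh   [Q → U h]
Uhkh ⇒ SShkh   [U → S S]
SShkh ⇒ QkhShkh   [S → Q k h]
QkhShkh ⇒ hrkhShkh   [Q → h r]
hrkhShkh ⇒ hrkhQkhhkh   [S → Q k h]
hrkhQkhhkh ⇒ hrkhUhkhhkh   [Q → U h]
hrkhUhkhhkh ⇒ hrkhhQrhkhhkh   [U → h Q r]
hrkhhQrhkhhkh ⇒ hrkhhUhrhkhhkh   [Q → U h]
hrkhhUhrhkhhkh ⇒ hrkhhhQrhrhkhhkh   [U → h Q r]
hrkhhhQrhrhkhhkh ⇒ hrkhhhhrrhrhkhhkh   [Q → h r]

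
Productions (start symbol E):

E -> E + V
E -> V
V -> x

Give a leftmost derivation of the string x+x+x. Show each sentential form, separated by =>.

E => E+V => E+V+V => V+V+V => x+V+V => x+x+V => x+x+x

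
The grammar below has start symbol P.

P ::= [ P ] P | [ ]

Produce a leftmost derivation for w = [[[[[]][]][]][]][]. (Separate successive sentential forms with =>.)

P => [P]P   [P ::= [ P ] P]
[P]P => [[P]P]P   [P ::= [ P ] P]
[[P]P]P => [[[P]P]P]P   [P ::= [ P ] P]
[[[P]P]P]P => [[[[P]P]P]P]P   [P ::= [ P ] P]
[[[[P]P]P]P]P => [[[[[]]P]P]P]P   [P ::= [ ]]
[[[[[]]P]P]P]P => [[[[[]][]]P]P]P   [P ::= [ ]]
[[[[[]][]]P]P]P => [[[[[]][]][]]P]P   [P ::= [ ]]
[[[[[]][]][]]P]P => [[[[[]][]][]][]]P   [P ::= [ ]]
[[[[[]][]][]][]]P => [[[[[]][]][]][]][]   [P ::= [ ]]

P => [P]P => [[P]P]P => [[[P]P]P]P => [[[[P]P]P]P]P => [[[[[]]P]P]P]P => [[[[[]][]]P]P]P => [[[[[]][]][]]P]P => [[[[[]][]][]][]]P => [[[[[]][]][]][]][]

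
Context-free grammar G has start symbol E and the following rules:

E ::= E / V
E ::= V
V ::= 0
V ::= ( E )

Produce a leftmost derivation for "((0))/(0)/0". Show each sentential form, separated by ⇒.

E⇒E/V⇒E/V/V⇒V/V/V⇒(E)/V/V⇒(V)/V/V⇒((E))/V/V⇒((V))/V/V⇒((0))/V/V⇒((0))/(E)/V⇒((0))/(V)/V⇒((0))/(0)/V⇒((0))/(0)/0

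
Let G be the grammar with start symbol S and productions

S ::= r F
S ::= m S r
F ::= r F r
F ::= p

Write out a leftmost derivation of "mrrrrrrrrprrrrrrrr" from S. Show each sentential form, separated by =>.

S => mSr   [S ::= m S r]
mSr => mrFr   [S ::= r F]
mrFr => mrrFrr   [F ::= r F r]
mrrFrr => mrrrFrrr   [F ::= r F r]
mrrrFrrr => mrrrrFrrrr   [F ::= r F r]
mrrrrFrrrr => mrrrrrFrrrrr   [F ::= r F r]
mrrrrrFrrrrr => mrrrrrrFrrrrrr   [F ::= r F r]
mrrrrrrFrrrrrr => mrrrrrrrFrrrrrrr   [F ::= r F r]
mrrrrrrrFrrrrrrr => mrrrrrrrrFrrrrrrrr   [F ::= r F r]
mrrrrrrrrFrrrrrrrr => mrrrrrrrrprrrrrrrr   [F ::= p]

S => mSr => mrFr => mrrFrr => mrrrFrrr => mrrrrFrrrr => mrrrrrFrrrrr => mrrrrrrFrrrrrr => mrrrrrrrFrrrrrrr => mrrrrrrrrFrrrrrrrr => mrrrrrrrrprrrrrrrr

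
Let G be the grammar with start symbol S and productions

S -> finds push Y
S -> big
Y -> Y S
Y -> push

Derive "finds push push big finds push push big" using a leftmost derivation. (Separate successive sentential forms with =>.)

S => finds push Y   [S -> finds push Y]
finds push Y => finds push Y S   [Y -> Y S]
finds push Y S => finds push Y S S   [Y -> Y S]
finds push Y S S => finds push Y S S S   [Y -> Y S]
finds push Y S S S => finds push push S S S   [Y -> push]
finds push push S S S => finds push push big S S   [S -> big]
finds push push big S S => finds push push big finds push Y S   [S -> finds push Y]
finds push push big finds push Y S => finds push push big finds push push S   [Y -> push]
finds push push big finds push push S => finds push push big finds push push big   [S -> big]

S => finds push Y => finds push Y S => finds push Y S S => finds push Y S S S => finds push push S S S => finds push push big S S => finds push push big finds push Y S => finds push push big finds push push S => finds push push big finds push push big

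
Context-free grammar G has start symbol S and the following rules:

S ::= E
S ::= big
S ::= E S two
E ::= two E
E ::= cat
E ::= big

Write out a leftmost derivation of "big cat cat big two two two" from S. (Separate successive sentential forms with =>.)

S => E S two => big S two => big E S two two => big cat S two two => big cat E S two two two => big cat cat S two two two => big cat cat E two two two => big cat cat big two two two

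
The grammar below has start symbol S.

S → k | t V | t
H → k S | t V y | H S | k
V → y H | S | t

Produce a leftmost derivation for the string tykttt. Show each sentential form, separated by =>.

S => tV   [S → t V]
tV => tyH   [V → y H]
tyH => tyHS   [H → H S]
tyHS => tykS   [H → k]
tykS => tyktV   [S → t V]
tyktV => tyktS   [V → S]
tyktS => tykttV   [S → t V]
tykttV => tykttt   [V → t]

S => tV => tyH => tyHS => tykS => tyktV => tyktS => tykttV => tykttt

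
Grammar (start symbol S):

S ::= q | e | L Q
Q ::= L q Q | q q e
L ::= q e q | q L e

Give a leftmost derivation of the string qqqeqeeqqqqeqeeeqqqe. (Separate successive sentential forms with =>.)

S=>LQ=>qLeQ=>qqLeeQ=>qqqeqeeQ=>qqqeqeeLqQ=>qqqeqeeqLeqQ=>qqqeqeeqqLeeqQ=>qqqeqeeqqqLeeeqQ=>qqqeqeeqqqqeqeeeqQ=>qqqeqeeqqqqeqeeeqqqe

S => LQ   [S ::= L Q]
LQ => qLeQ   [L ::= q L e]
qLeQ => qqLeeQ   [L ::= q L e]
qqLeeQ => qqqeqeeQ   [L ::= q e q]
qqqeqeeQ => qqqeqeeLqQ   [Q ::= L q Q]
qqqeqeeLqQ => qqqeqeeqLeqQ   [L ::= q L e]
qqqeqeeqLeqQ => qqqeqeeqqLeeqQ   [L ::= q L e]
qqqeqeeqqLeeqQ => qqqeqeeqqqLeeeqQ   [L ::= q L e]
qqqeqeeqqqLeeeqQ => qqqeqeeqqqqeqeeeqQ   [L ::= q e q]
qqqeqeeqqqqeqeeeqQ => qqqeqeeqqqqeqeeeqqqe   [Q ::= q q e]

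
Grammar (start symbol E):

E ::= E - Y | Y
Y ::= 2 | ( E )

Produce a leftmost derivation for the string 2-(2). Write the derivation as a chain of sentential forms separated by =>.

E=>E-Y=>Y-Y=>2-Y=>2-(E)=>2-(Y)=>2-(2)

E => E-Y   [E ::= E - Y]
E-Y => Y-Y   [E ::= Y]
Y-Y => 2-Y   [Y ::= 2]
2-Y => 2-(E)   [Y ::= ( E )]
2-(E) => 2-(Y)   [E ::= Y]
2-(Y) => 2-(2)   [Y ::= 2]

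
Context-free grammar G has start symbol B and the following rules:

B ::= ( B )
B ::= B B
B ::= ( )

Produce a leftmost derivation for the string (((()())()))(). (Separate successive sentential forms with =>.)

B=>BB=>(B)B=>((B))B=>((BB))B=>(((B)B))B=>(((BB)B))B=>(((()B)B))B=>(((()())B))B=>(((()())()))B=>(((()())()))()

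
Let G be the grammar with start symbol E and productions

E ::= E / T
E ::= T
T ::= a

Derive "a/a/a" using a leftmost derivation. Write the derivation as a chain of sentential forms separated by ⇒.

E ⇒ E/T   [E ::= E / T]
E/T ⇒ E/T/T   [E ::= E / T]
E/T/T ⇒ T/T/T   [E ::= T]
T/T/T ⇒ a/T/T   [T ::= a]
a/T/T ⇒ a/a/T   [T ::= a]
a/a/T ⇒ a/a/a   [T ::= a]

E ⇒ E/T ⇒ E/T/T ⇒ T/T/T ⇒ a/T/T ⇒ a/a/T ⇒ a/a/a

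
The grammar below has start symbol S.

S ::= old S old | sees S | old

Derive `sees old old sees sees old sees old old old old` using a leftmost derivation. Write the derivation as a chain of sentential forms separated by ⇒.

S ⇒ sees S   [S ::= sees S]
sees S ⇒ sees old S old   [S ::= old S old]
sees old S old ⇒ sees old old S old old   [S ::= old S old]
sees old old S old old ⇒ sees old old sees S old old   [S ::= sees S]
sees old old sees S old old ⇒ sees old old sees sees S old old   [S ::= sees S]
sees old old sees sees S old old ⇒ sees old old sees sees old S old old old   [S ::= old S old]
sees old old sees sees old S old old old ⇒ sees old old sees sees old sees S old old old   [S ::= sees S]
sees old old sees sees old sees S old old old ⇒ sees old old sees sees old sees old old old old   [S ::= old]

S ⇒ sees S ⇒ sees old S old ⇒ sees old old S old old ⇒ sees old old sees S old old ⇒ sees old old sees sees S old old ⇒ sees old old sees sees old S old old old ⇒ sees old old sees sees old sees S old old old ⇒ sees old old sees sees old sees old old old old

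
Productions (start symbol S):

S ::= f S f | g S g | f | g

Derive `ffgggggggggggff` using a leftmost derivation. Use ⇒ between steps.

S ⇒ fSf ⇒ ffSff ⇒ ffgSgff ⇒ ffggSggff ⇒ ffgggSgggff ⇒ ffggggSggggff ⇒ ffgggggSgggggff ⇒ ffgggggggggggff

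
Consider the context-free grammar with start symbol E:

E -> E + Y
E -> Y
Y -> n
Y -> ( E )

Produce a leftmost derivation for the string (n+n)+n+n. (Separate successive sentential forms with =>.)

E=>E+Y=>E+Y+Y=>Y+Y+Y=>(E)+Y+Y=>(E+Y)+Y+Y=>(Y+Y)+Y+Y=>(n+Y)+Y+Y=>(n+n)+Y+Y=>(n+n)+n+Y=>(n+n)+n+n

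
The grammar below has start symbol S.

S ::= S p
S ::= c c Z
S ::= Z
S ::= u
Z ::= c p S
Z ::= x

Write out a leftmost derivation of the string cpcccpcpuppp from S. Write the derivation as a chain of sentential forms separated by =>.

S => Z   [S ::= Z]
Z => cpS   [Z ::= c p S]
cpS => cpccZ   [S ::= c c Z]
cpccZ => cpcccpS   [Z ::= c p S]
cpcccpS => cpcccpSp   [S ::= S p]
cpcccpSp => cpcccpZp   [S ::= Z]
cpcccpZp => cpcccpcpSp   [Z ::= c p S]
cpcccpcpSp => cpcccpcpSpp   [S ::= S p]
cpcccpcpSpp => cpcccpcpSppp   [S ::= S p]
cpcccpcpSppp => cpcccpcpuppp   [S ::= u]

S=>Z=>cpS=>cpccZ=>cpcccpS=>cpcccpSp=>cpcccpZp=>cpcccpcpSp=>cpcccpcpSpp=>cpcccpcpSppp=>cpcccpcpuppp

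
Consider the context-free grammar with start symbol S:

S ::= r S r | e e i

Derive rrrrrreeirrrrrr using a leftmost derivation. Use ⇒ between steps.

S ⇒ rSr   [S ::= r S r]
rSr ⇒ rrSrr   [S ::= r S r]
rrSrr ⇒ rrrSrrr   [S ::= r S r]
rrrSrrr ⇒ rrrrSrrrr   [S ::= r S r]
rrrrSrrrr ⇒ rrrrrSrrrrr   [S ::= r S r]
rrrrrSrrrrr ⇒ rrrrrrSrrrrrr   [S ::= r S r]
rrrrrrSrrrrrr ⇒ rrrrrreeirrrrrr   [S ::= e e i]

S ⇒ rSr ⇒ rrSrr ⇒ rrrSrrr ⇒ rrrrSrrrr ⇒ rrrrrSrrrrr ⇒ rrrrrrSrrrrrr ⇒ rrrrrreeirrrrrr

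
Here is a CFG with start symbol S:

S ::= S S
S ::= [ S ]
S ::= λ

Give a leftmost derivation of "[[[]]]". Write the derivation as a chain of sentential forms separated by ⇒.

S ⇒ SS ⇒ SSS ⇒ [S]SS ⇒ [SS]SS ⇒ [[S]S]SS ⇒ [[[S]]S]SS ⇒ [[[]]S]SS ⇒ [[[]]]SS ⇒ [[[]]]S ⇒ [[[]]]

S ⇒ SS   [S ::= S S]
SS ⇒ SSS   [S ::= S S]
SSS ⇒ [S]SS   [S ::= [ S ]]
[S]SS ⇒ [SS]SS   [S ::= S S]
[SS]SS ⇒ [[S]S]SS   [S ::= [ S ]]
[[S]S]SS ⇒ [[[S]]S]SS   [S ::= [ S ]]
[[[S]]S]SS ⇒ [[[]]S]SS   [S ::= λ]
[[[]]S]SS ⇒ [[[]]]SS   [S ::= λ]
[[[]]]SS ⇒ [[[]]]S   [S ::= λ]
[[[]]]S ⇒ [[[]]]   [S ::= λ]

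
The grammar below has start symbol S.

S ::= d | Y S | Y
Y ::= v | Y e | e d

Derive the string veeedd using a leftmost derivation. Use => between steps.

S=>YS=>YeS=>YeeS=>veeS=>veeYS=>veeedS=>veeedd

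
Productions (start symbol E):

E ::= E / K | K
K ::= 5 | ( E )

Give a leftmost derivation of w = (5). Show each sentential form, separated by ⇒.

E ⇒ K ⇒ (E) ⇒ (K) ⇒ (5)

E ⇒ K   [E ::= K]
K ⇒ (E)   [K ::= ( E )]
(E) ⇒ (K)   [E ::= K]
(K) ⇒ (5)   [K ::= 5]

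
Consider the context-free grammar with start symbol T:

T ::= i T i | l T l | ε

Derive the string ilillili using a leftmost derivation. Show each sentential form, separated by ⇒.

T⇒iTi⇒ilTli⇒iliTili⇒ililTlili⇒ilillili

T ⇒ iTi   [T ::= i T i]
iTi ⇒ ilTli   [T ::= l T l]
ilTli ⇒ iliTili   [T ::= i T i]
iliTili ⇒ ililTlili   [T ::= l T l]
ililTlili ⇒ ilillili   [T ::= ε]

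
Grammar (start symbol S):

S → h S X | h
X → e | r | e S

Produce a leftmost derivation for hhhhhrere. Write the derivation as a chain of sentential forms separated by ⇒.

S ⇒ hSX ⇒ hhSXX ⇒ hhhSXXX ⇒ hhhhSXXXX ⇒ hhhhhXXXX ⇒ hhhhhrXXX ⇒ hhhhhreXX ⇒ hhhhhrerX ⇒ hhhhhrere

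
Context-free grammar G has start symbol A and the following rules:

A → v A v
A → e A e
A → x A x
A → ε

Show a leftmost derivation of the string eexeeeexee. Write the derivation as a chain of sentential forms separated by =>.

A => eAe => eeAee => eexAxee => eexeAexee => eexeeAeexee => eexeeeexee

A => eAe   [A → e A e]
eAe => eeAee   [A → e A e]
eeAee => eexAxee   [A → x A x]
eexAxee => eexeAexee   [A → e A e]
eexeAexee => eexeeAeexee   [A → e A e]
eexeeAeexee => eexeeeexee   [A → ε]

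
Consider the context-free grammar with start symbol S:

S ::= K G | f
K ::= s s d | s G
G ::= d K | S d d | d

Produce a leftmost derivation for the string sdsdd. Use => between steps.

S => KG   [S ::= K G]
KG => sGG   [K ::= s G]
sGG => sdKG   [G ::= d K]
sdKG => sdsGG   [K ::= s G]
sdsGG => sdsdG   [G ::= d]
sdsdG => sdsdd   [G ::= d]

S => KG => sGG => sdKG => sdsGG => sdsdG => sdsdd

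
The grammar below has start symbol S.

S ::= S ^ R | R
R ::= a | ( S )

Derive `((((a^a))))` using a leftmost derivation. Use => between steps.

S => R => (S) => (R) => ((S)) => ((R)) => (((S))) => (((R))) => ((((S)))) => ((((S^R)))) => ((((R^R)))) => ((((a^R)))) => ((((a^a))))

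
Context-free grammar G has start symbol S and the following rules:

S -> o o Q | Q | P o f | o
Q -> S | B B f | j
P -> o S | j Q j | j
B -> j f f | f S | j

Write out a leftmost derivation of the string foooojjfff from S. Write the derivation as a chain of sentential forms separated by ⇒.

S ⇒ Q   [S -> Q]
Q ⇒ BBf   [Q -> B B f]
BBf ⇒ fSBf   [B -> f S]
fSBf ⇒ fooQBf   [S -> o o Q]
fooQBf ⇒ fooSBf   [Q -> S]
fooSBf ⇒ fooooQBf   [S -> o o Q]
fooooQBf ⇒ foooojBf   [Q -> j]
foooojBf ⇒ foooojjfff   [B -> j f f]

S⇒Q⇒BBf⇒fSBf⇒fooQBf⇒fooSBf⇒fooooQBf⇒foooojBf⇒foooojjfff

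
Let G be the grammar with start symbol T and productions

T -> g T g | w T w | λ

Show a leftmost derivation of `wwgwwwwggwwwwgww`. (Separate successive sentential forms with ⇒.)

T ⇒ wTw   [T -> w T w]
wTw ⇒ wwTww   [T -> w T w]
wwTww ⇒ wwgTgww   [T -> g T g]
wwgTgww ⇒ wwgwTwgww   [T -> w T w]
wwgwTwgww ⇒ wwgwwTwwgww   [T -> w T w]
wwgwwTwwgww ⇒ wwgwwwTwwwgww   [T -> w T w]
wwgwwwTwwwgww ⇒ wwgwwwwTwwwwgww   [T -> w T w]
wwgwwwwTwwwwgww ⇒ wwgwwwwgTgwwwwgww   [T -> g T g]
wwgwwwwgTgwwwwgww ⇒ wwgwwwwggwwwwgww   [T -> λ]

T⇒wTw⇒wwTww⇒wwgTgww⇒wwgwTwgww⇒wwgwwTwwgww⇒wwgwwwTwwwgww⇒wwgwwwwTwwwwgww⇒wwgwwwwgTgwwwwgww⇒wwgwwwwggwwwwgww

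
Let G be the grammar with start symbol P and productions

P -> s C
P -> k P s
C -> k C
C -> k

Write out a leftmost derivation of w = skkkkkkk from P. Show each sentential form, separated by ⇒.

P ⇒ sC ⇒ skC ⇒ skkC ⇒ skkkC ⇒ skkkkC ⇒ skkkkkC ⇒ skkkkkkC ⇒ skkkkkkk

P ⇒ sC   [P -> s C]
sC ⇒ skC   [C -> k C]
skC ⇒ skkC   [C -> k C]
skkC ⇒ skkkC   [C -> k C]
skkkC ⇒ skkkkC   [C -> k C]
skkkkC ⇒ skkkkkC   [C -> k C]
skkkkkC ⇒ skkkkkkC   [C -> k C]
skkkkkkC ⇒ skkkkkkk   [C -> k]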